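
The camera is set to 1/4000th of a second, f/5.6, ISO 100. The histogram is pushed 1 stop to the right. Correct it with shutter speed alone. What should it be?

Overexposed by 1 stop → need 1 stop darker.
Shutter speed: 1/4000 → 1/8000.

1/8000s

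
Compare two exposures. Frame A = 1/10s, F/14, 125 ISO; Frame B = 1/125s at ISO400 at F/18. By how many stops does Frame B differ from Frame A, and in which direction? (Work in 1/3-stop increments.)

2 2/3 stops darker

Aperture: f/14 → f/16 → f/18 — 2/3 stop narrower (darker).
Shutter speed: 1/10 → 1/13 → 1/15 → 1/20 → 1/25 → 1/30 → 1/40 → 1/50 → 1/60 → 1/80 → 1/100 → 1/125 — 3 2/3 stops faster (darker).
ISO: 125 → 160 → 200 → 250 → 320 → 400 — 1 2/3 stops raised (brighter).
Net: −2/3 −3 2/3 +1 2/3 = −2 2/3 stops.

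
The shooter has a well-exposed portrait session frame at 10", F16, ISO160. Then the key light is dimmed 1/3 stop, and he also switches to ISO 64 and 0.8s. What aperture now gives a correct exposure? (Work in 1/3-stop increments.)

f/2.5

Scene light: 1/3 stop darker.
ISO: 160 → 125 → 100 → 80 → 64 — 1 1/3 stops lower (darker).
Shutter speed: 10 → 8 → 6 → 5 → 4 → 3.2 → 2.5 → 2 → 1.6 → 1.3 → 1 → 0.8 — 3 2/3 stops shorter (darker).
Net so far: 5 1/3 stops darker. Aperture: f/16 → f/14 → f/13 → f/11 → f/10 → f/9 → f/8 → f/7.1 → f/6.3 → f/5.6 → f/5 → f/4.5 → f/4 → f/3.5 → f/3.2 → f/2.8 → f/2.5.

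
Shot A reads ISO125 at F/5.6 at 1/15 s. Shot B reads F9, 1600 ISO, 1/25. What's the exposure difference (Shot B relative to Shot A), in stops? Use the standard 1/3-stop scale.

Aperture: f/5.6 → f/6.3 → f/7.1 → f/8 → f/9 — 1 1/3 stops smaller aperture (darker).
Shutter speed: 1/15 → 1/20 → 1/25 — 2/3 stop shorter (darker).
ISO: 125 → 160 → 200 → 250 → 320 → 400 → 500 → 640 → 800 → 1000 → 1250 → 1600 — 3 2/3 stops raised (brighter).
Net: −1 1/3 −2/3 +3 2/3 = +1 2/3 stops.

1 2/3 stops brighter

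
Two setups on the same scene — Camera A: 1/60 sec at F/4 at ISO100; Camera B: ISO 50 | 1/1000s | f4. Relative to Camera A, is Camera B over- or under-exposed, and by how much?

Aperture: unchanged.
Shutter speed: 1/60 → 1/125 → 1/250 → 1/500 → 1/1000 — 4 stops shorter (darker).
ISO: 100 → 50 — 1 stop lower (darker).
Net: −4 −1 = −5 stops.

5 stops darker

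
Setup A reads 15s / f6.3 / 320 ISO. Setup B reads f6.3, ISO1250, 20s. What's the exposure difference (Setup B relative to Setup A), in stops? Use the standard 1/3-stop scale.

Aperture: unchanged.
Shutter speed: 15 → 20 — 1/3 stop slower (brighter).
ISO: 320 → 400 → 500 → 640 → 800 → 1000 → 1250 — 2 stops raised (brighter).
Net: +1/3 +2 = +2 1/3 stops.

2 1/3 stops brighter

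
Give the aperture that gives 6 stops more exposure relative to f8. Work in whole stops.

f/1.0

Aperture: f/8 → f/5.6 → f/4 → f/2.8 → f/2 → f/1.4 → f/1.0 — 6 stops wider (brighter).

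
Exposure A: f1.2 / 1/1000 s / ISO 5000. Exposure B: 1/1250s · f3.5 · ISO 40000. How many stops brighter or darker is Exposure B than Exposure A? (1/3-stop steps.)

1/3 stop darker

Aperture: f/1.2 → f/1.4 → f/1.6 → f/1.8 → f/2 → f/2.2 → f/2.5 → f/2.8 → f/3.2 → f/3.5 — 3 stops stopped down (darker).
Shutter speed: 1/1000 → 1/1250 — 1/3 stop shorter (darker).
ISO: 5000 → 6400 → 8000 → 10000 → 12800 → 16000 → 20000 → 25600 → 32000 → 40000 — 3 stops raised (brighter).
Net: −3 −1/3 +3 = −1/3 stops.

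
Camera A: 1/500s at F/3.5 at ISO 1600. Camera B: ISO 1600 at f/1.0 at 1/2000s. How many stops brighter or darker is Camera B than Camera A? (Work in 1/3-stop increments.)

1 2/3 stops brighter

Aperture: f/3.5 → f/3.2 → f/2.8 → f/2.5 → f/2.2 → f/2 → f/1.8 → f/1.6 → f/1.4 → f/1.2 → f/1.1 → f/1.0 — 3 2/3 stops larger aperture (brighter).
Shutter speed: 1/500 → 1/640 → 1/800 → 1/1000 → 1/1250 → 1/1600 → 1/2000 — 2 stops shorter (darker).
ISO: unchanged.
Net: +3 2/3 −2 = +1 2/3 stops.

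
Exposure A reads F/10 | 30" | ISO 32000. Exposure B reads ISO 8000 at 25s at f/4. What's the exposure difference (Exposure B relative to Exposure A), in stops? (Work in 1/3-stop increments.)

1/3 stop brighter

Aperture: f/10 → f/9 → f/8 → f/7.1 → f/6.3 → f/5.6 → f/5 → f/4.5 → f/4 — 2 2/3 stops opened up (brighter).
Shutter speed: 30 → 25 — 1/3 stop shorter (darker).
ISO: 32000 → 25600 → 20000 → 16000 → 12800 → 10000 → 8000 — 2 stops dropped (darker).
Net: +2 2/3 −1/3 −2 = +1/3 stops.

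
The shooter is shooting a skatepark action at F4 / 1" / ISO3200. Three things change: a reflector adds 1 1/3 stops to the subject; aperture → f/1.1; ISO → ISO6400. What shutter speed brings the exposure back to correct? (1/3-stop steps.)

1/60s

Scene light: 1 1/3 stops brighter.
Aperture: f/4 → f/3.5 → f/3.2 → f/2.8 → f/2.5 → f/2.2 → f/2 → f/1.8 → f/1.6 → f/1.4 → f/1.2 → f/1.1 — 3 2/3 stops opened up (brighter).
ISO: 3200 → 4000 → 5000 → 6400 — 1 stop higher (brighter).
Net so far: 6 stops brighter. Shutter speed: 1 → 0.8 → 0.6 → 0.5 → 0.4 → 0.3 → 1/4 → 1/5 → 1/6 → 1/8 → 1/10 → 1/13 → 1/15 → 1/20 → 1/25 → 1/30 → 1/40 → 1/50 → 1/60.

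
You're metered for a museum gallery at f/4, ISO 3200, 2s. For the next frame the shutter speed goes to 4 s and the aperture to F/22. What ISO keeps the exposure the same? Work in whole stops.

Shutter speed: 2 → 4 — 1 stop longer (brighter).
Aperture: f/4 → f/5.6 → f/8 → f/11 → f/16 → f/22 — 5 stops narrower (darker).
Net change so far: 4 stops darker. Offset with the ISO: 3200 → 6400 → 12800 → 25600 → 51200.

ISO 51200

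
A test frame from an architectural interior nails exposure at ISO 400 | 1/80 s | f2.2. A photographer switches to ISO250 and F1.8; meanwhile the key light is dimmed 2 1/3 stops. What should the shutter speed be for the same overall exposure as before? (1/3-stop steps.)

Scene light: 2 1/3 stops darker.
ISO: 400 → 320 → 250 — 2/3 stop lower (darker).
Aperture: f/2.2 → f/2 → f/1.8 — 2/3 stop wider (brighter).
Net so far: 2 1/3 stops darker. Shutter speed: 1/80 → 1/60 → 1/50 → 1/40 → 1/30 → 1/25 → 1/20 → 1/15.

1/15s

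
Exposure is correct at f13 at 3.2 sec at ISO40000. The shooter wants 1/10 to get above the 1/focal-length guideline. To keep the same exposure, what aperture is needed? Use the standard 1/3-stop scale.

f/2.2

Shutter speed: 3.2 → 2.5 → 2 → 1.6 → 1.3 → 1 → 0.8 → 0.6 → 0.5 → 0.4 → 0.3 → 1/4 → 1/5 → 1/6 → 1/8 → 1/10 — 5 stops shorter (darker).
Need 5 stops brighter from the aperture: f/13 → f/11 → f/10 → f/9 → f/8 → f/7.1 → f/6.3 → f/5.6 → f/5 → f/4.5 → f/4 → f/3.5 → f/3.2 → f/2.8 → f/2.5 → f/2.2.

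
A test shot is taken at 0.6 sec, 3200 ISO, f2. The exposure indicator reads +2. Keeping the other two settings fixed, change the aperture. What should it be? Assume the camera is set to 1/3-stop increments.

Overexposed by 2 stops → need 2 stops darker.
Aperture: f/2 → f/2.2 → f/2.5 → f/2.8 → f/3.2 → f/3.5 → f/4.

f/4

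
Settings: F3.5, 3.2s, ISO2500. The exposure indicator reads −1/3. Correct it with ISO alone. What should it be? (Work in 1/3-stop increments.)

ISO 3200

Underexposed by 1/3 stop → need 1/3 stop brighter.
ISO: 2500 → 3200.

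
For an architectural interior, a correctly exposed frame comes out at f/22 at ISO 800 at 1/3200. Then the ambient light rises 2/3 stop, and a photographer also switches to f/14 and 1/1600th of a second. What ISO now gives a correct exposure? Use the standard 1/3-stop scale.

Scene light: 2/3 stop brighter.
Aperture: f/22 → f/20 → f/18 → f/16 → f/14 — 1 1/3 stops wider (brighter).
Shutter speed: 1/3200 → 1/2500 → 1/2000 → 1/1600 — 1 stop slower (brighter).
Net so far: 3 stops brighter. ISO: 800 → 640 → 500 → 400 → 320 → 250 → 200 → 160 → 125 → 100.

ISO 100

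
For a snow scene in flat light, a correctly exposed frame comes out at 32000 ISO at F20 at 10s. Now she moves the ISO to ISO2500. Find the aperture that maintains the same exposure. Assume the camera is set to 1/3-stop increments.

f/5.6

ISO: 32000 → 25600 → 20000 → 16000 → 12800 → 10000 → 8000 → 6400 → 5000 → 4000 → 3200 → 2500 — 3 2/3 stops dropped (darker).
Need 3 2/3 stops brighter from the aperture: f/20 → f/18 → f/16 → f/14 → f/13 → f/11 → f/10 → f/9 → f/8 → f/7.1 → f/6.3 → f/5.6.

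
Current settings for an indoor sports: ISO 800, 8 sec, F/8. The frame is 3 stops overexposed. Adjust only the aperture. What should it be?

f/22

Overexposed by 3 stops → need 3 stops darker.
Aperture: f/8 → f/11 → f/16 → f/22.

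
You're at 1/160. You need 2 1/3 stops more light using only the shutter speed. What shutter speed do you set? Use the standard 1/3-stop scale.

1/30s

Shutter speed: 1/160 → 1/125 → 1/100 → 1/80 → 1/60 → 1/50 → 1/40 → 1/30 — 2 1/3 stops slower (brighter).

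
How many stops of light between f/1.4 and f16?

f/1.4 → f/2 → f/2.8 → f/4 → f/5.6 → f/8 → f/11 → f/16 — count the steps: 7 stops.

7 stops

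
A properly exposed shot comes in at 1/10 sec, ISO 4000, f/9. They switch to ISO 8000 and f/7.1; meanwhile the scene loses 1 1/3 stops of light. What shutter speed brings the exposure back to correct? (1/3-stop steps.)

Scene light: 1 1/3 stops darker.
ISO: 4000 → 5000 → 6400 → 8000 — 1 stop higher (brighter).
Aperture: f/9 → f/8 → f/7.1 — 2/3 stop larger aperture (brighter).
Net so far: 1/3 stop brighter. Shutter speed: 1/10 → 1/13.

1/13s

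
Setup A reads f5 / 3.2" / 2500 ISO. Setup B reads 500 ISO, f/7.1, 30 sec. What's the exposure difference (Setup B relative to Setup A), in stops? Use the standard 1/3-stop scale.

Aperture: f/5 → f/5.6 → f/6.3 → f/7.1 — 1 stop smaller aperture (darker).
Shutter speed: 3.2 → 4 → 5 → 6 → 8 → 10 → 13 → 15 → 20 → 25 → 30 — 3 1/3 stops slower (brighter).
ISO: 2500 → 2000 → 1600 → 1250 → 1000 → 800 → 640 → 500 — 2 1/3 stops dropped (darker).
Net: −1 +3 1/3 −2 1/3 = 0 stops.

same exposure (0 stops)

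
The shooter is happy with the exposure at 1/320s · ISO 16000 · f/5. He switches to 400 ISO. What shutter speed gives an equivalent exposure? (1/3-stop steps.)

ISO: 16000 → 12800 → 10000 → 8000 → 6400 → 5000 → 4000 → 3200 → 2500 → 2000 → 1600 → 1250 → 1000 → 800 → 640 → 500 → 400 — 5 1/3 stops dropped (darker).
Need 5 1/3 stops brighter from the shutter speed: 1/320 → 1/250 → 1/200 → 1/160 → 1/125 → 1/100 → 1/80 → 1/60 → 1/50 → 1/40 → 1/30 → 1/25 → 1/20 → 1/15 → 1/13 → 1/10 → 1/8.

1/8s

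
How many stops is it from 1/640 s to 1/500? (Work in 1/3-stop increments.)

1/640 → 1/500 — count the steps: 1 third-stops = 1/3 stop.

1/3 stop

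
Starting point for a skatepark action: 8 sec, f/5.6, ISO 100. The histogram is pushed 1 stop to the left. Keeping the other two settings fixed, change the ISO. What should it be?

Underexposed by 1 stop → need 1 stop brighter.
ISO: 100 → 200.

ISO 200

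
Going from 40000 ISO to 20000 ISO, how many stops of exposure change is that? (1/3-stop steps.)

1 stop

40000 → 32000 → 25600 → 20000 — count the steps: 3 third-stops = 1 stop.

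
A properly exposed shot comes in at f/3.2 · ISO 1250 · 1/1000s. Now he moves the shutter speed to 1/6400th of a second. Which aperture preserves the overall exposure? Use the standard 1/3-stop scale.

Shutter speed: 1/1000 → 1/1250 → 1/1600 → 1/2000 → 1/2500 → 1/3200 → 1/4000 → 1/5000 → 1/6400 — 2 2/3 stops shorter (darker).
Need 2 2/3 stops brighter from the aperture: f/3.2 → f/2.8 → f/2.5 → f/2.2 → f/2 → f/1.8 → f/1.6 → f/1.4 → f/1.2.

f/1.2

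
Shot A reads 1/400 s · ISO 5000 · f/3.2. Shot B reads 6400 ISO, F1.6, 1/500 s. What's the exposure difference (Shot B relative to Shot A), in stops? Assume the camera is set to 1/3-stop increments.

Aperture: f/3.2 → f/2.8 → f/2.5 → f/2.2 → f/2 → f/1.8 → f/1.6 — 2 stops opened up (brighter).
Shutter speed: 1/400 → 1/500 — 1/3 stop faster (darker).
ISO: 5000 → 6400 — 1/3 stop raised (brighter).
Net: +2 −1/3 +1/3 = +2 stops.

2 stops brighter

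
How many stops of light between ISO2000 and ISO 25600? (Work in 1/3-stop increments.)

3 2/3 stops

2000 → 2500 → 3200 → 4000 → 5000 → 6400 → 8000 → 10000 → 12800 → 16000 → 20000 → 25600 — count the steps: 11 third-stops = 3 2/3 stops.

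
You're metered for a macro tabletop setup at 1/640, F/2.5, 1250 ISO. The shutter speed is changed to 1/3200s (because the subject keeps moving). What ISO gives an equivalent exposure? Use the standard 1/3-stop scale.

Shutter speed: 1/640 → 1/800 → 1/1000 → 1/1250 → 1/1600 → 1/2000 → 1/2500 → 1/3200 — 2 1/3 stops shorter (darker).
Need 2 1/3 stops brighter from the ISO: 1250 → 1600 → 2000 → 2500 → 3200 → 4000 → 5000 → 6400.

ISO 6400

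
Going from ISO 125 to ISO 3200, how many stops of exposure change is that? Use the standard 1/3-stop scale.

125 → 160 → 200 → 250 → 320 → 400 → 500 → 640 → 800 → 1000 → 1250 → 1600 → 2000 → 2500 → 3200 — count the steps: 14 third-stops = 4 2/3 stops.

4 2/3 stops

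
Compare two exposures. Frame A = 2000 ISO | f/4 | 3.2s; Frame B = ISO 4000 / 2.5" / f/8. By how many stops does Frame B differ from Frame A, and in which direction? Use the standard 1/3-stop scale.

1 1/3 stops darker

Aperture: f/4 → f/4.5 → f/5 → f/5.6 → f/6.3 → f/7.1 → f/8 — 2 stops stopped down (darker).
Shutter speed: 3.2 → 2.5 — 1/3 stop faster (darker).
ISO: 2000 → 2500 → 3200 → 4000 — 1 stop raised (brighter).
Net: −2 −1/3 +1 = −1 1/3 stops.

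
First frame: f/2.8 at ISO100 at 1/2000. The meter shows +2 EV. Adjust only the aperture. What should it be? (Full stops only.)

f/5.6

Overexposed by 2 stops → need 2 stops darker.
Aperture: f/2.8 → f/4 → f/5.6.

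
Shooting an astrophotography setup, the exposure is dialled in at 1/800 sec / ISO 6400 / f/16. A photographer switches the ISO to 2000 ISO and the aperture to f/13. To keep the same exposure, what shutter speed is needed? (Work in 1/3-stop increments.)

ISO: 6400 → 5000 → 4000 → 3200 → 2500 → 2000 — 1 2/3 stops lower (darker).
Aperture: f/16 → f/14 → f/13 — 2/3 stop wider (brighter).
Net change so far: 1 stop darker. Offset with the shutter speed: 1/800 → 1/640 → 1/500 → 1/400.

1/400s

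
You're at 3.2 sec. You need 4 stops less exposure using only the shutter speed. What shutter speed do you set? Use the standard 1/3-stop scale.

Shutter speed: 3.2 → 2.5 → 2 → 1.6 → 1.3 → 1 → 0.8 → 0.6 → 0.5 → 0.4 → 0.3 → 1/4 → 1/5 — 4 stops faster (darker).

1/5s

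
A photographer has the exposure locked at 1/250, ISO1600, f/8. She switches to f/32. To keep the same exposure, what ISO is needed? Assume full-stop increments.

ISO 25600

Aperture: f/8 → f/11 → f/16 → f/22 → f/32 — 4 stops smaller aperture (darker).
Need 4 stops brighter from the ISO: 1600 → 3200 → 6400 → 12800 → 25600.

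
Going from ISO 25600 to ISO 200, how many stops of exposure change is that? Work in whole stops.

25600 → 12800 → 6400 → 3200 → 1600 → 800 → 400 → 200 — count the steps: 7 stops.

7 stops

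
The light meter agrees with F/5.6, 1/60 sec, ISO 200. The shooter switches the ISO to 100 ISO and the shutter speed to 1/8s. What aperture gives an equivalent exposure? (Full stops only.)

f/11

ISO: 200 → 100 — 1 stop dropped (darker).
Shutter speed: 1/60 → 1/30 → 1/15 → 1/8 — 3 stops longer (brighter).
Net change so far: 2 stops brighter. Offset with the aperture: f/5.6 → f/8 → f/11.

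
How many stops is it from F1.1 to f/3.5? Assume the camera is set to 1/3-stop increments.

f/1.1 → f/1.2 → f/1.4 → f/1.6 → f/1.8 → f/2 → f/2.2 → f/2.5 → f/2.8 → f/3.2 → f/3.5 — count the steps: 10 third-stops = 3 1/3 stops.

3 1/3 stops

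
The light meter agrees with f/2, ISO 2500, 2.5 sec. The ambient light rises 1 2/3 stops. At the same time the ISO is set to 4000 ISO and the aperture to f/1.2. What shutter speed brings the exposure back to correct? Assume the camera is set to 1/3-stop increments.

Scene light: 1 2/3 stops brighter.
ISO: 2500 → 3200 → 4000 — 2/3 stop higher (brighter).
Aperture: f/2 → f/1.8 → f/1.6 → f/1.4 → f/1.2 — 1 1/3 stops opened up (brighter).
Net so far: 3 2/3 stops brighter. Shutter speed: 2.5 → 2 → 1.6 → 1.3 → 1 → 0.8 → 0.6 → 0.5 → 0.4 → 0.3 → 1/4 → 1/5.

1/5s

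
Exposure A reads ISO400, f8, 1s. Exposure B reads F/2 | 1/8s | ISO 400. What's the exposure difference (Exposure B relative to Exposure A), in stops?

1 stop brighter

Aperture: f/8 → f/5.6 → f/4 → f/2.8 → f/2 — 4 stops opened up (brighter).
Shutter speed: 1 → 1/2 → 1/4 → 1/8 — 3 stops shorter (darker).
ISO: unchanged.
Net: +4 −3 = +1 stop.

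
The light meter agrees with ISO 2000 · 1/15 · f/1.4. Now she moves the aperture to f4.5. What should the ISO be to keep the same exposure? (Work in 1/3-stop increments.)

ISO 20000

Aperture: f/1.4 → f/1.6 → f/1.8 → f/2 → f/2.2 → f/2.5 → f/2.8 → f/3.2 → f/3.5 → f/4 → f/4.5 — 3 1/3 stops stopped down (darker).
Need 3 1/3 stops brighter from the ISO: 2000 → 2500 → 3200 → 4000 → 5000 → 6400 → 8000 → 10000 → 12800 → 16000 → 20000.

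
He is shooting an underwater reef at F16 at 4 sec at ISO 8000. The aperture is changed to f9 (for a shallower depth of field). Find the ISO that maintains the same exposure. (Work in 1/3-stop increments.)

ISO 2500

Aperture: f/16 → f/14 → f/13 → f/11 → f/10 → f/9 — 1 2/3 stops opened up (brighter).
Need 1 2/3 stops darker from the ISO: 8000 → 6400 → 5000 → 4000 → 3200 → 2500.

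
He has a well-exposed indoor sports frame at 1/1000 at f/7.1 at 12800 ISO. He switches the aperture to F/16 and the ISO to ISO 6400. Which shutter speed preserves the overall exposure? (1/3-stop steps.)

Aperture: f/7.1 → f/8 → f/9 → f/10 → f/11 → f/13 → f/14 → f/16 — 2 1/3 stops narrower (darker).
ISO: 12800 → 10000 → 8000 → 6400 — 1 stop dropped (darker).
Net change so far: 3 1/3 stops darker. Offset with the shutter speed: 1/1000 → 1/800 → 1/640 → 1/500 → 1/400 → 1/320 → 1/250 → 1/200 → 1/160 → 1/125 → 1/100.

1/100s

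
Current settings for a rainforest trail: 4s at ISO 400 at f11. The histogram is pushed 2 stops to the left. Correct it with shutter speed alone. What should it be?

Underexposed by 2 stops → need 2 stops brighter.
Shutter speed: 4 → 8 → 15.

15 s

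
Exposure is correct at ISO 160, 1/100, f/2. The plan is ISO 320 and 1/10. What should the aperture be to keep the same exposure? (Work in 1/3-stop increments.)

ISO: 160 → 200 → 250 → 320 — 1 stop raised (brighter).
Shutter speed: 1/100 → 1/80 → 1/60 → 1/50 → 1/40 → 1/30 → 1/25 → 1/20 → 1/15 → 1/13 → 1/10 — 3 1/3 stops slower (brighter).
Net change so far: 4 1/3 stops brighter. Offset with the aperture: f/2 → f/2.2 → f/2.5 → f/2.8 → f/3.2 → f/3.5 → f/4 → f/4.5 → f/5 → f/5.6 → f/6.3 → f/7.1 → f/8 → f/9.

f/9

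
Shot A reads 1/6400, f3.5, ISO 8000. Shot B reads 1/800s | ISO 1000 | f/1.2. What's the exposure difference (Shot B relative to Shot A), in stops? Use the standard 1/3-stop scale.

3 stops brighter

Aperture: f/3.5 → f/3.2 → f/2.8 → f/2.5 → f/2.2 → f/2 → f/1.8 → f/1.6 → f/1.4 → f/1.2 — 3 stops wider (brighter).
Shutter speed: 1/6400 → 1/5000 → 1/4000 → 1/3200 → 1/2500 → 1/2000 → 1/1600 → 1/1250 → 1/1000 → 1/800 — 3 stops longer (brighter).
ISO: 8000 → 6400 → 5000 → 4000 → 3200 → 2500 → 2000 → 1600 → 1250 → 1000 — 3 stops lower (darker).
Net: +3 +3 −3 = +3 stops.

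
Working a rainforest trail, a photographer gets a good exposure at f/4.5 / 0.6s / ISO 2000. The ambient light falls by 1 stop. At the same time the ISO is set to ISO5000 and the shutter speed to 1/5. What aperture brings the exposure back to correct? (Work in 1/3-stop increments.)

Scene light: 1 stop darker.
ISO: 2000 → 2500 → 3200 → 4000 → 5000 — 1 1/3 stops higher (brighter).
Shutter speed: 0.6 → 0.5 → 0.4 → 0.3 → 1/4 → 1/5 — 1 2/3 stops shorter (darker).
Net so far: 1 1/3 stops darker. Aperture: f/4.5 → f/4 → f/3.5 → f/3.2 → f/2.8.

f/2.8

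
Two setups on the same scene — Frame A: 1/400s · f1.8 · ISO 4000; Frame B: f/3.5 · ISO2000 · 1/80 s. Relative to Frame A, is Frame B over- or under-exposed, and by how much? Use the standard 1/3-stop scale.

2/3 stop darker

Aperture: f/1.8 → f/2 → f/2.2 → f/2.5 → f/2.8 → f/3.2 → f/3.5 — 2 stops smaller aperture (darker).
Shutter speed: 1/400 → 1/320 → 1/250 → 1/200 → 1/160 → 1/125 → 1/100 → 1/80 — 2 1/3 stops slower (brighter).
ISO: 4000 → 3200 → 2500 → 2000 — 1 stop lower (darker).
Net: −2 +2 1/3 −1 = −2/3 stops.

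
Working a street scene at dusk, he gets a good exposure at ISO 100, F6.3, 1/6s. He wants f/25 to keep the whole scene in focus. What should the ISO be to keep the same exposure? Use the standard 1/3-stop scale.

ISO 1600

Aperture: f/6.3 → f/7.1 → f/8 → f/9 → f/10 → f/11 → f/13 → f/14 → f/16 → f/18 → f/20 → f/22 → f/25 — 4 stops narrower (darker).
Need 4 stops brighter from the ISO: 100 → 125 → 160 → 200 → 250 → 320 → 400 → 500 → 640 → 800 → 1000 → 1250 → 1600.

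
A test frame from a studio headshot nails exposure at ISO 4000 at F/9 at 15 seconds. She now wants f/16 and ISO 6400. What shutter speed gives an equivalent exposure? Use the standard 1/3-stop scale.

30 s

Aperture: f/9 → f/10 → f/11 → f/13 → f/14 → f/16 — 1 2/3 stops stopped down (darker).
ISO: 4000 → 5000 → 6400 — 2/3 stop higher (brighter).
Net change so far: 1 stop darker. Offset with the shutter speed: 15 → 20 → 25 → 30.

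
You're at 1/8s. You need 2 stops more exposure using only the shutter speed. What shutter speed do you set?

1/2s

Shutter speed: 1/8 → 1/4 → 1/2 — 2 stops slower (brighter).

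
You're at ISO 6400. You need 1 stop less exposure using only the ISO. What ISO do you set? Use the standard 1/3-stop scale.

ISO: 6400 → 5000 → 4000 → 3200 — 1 stop dropped (darker).

ISO 3200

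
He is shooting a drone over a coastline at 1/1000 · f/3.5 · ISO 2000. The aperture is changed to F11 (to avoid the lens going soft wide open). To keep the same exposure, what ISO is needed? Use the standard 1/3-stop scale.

Aperture: f/3.5 → f/4 → f/4.5 → f/5 → f/5.6 → f/6.3 → f/7.1 → f/8 → f/9 → f/10 → f/11 — 3 1/3 stops stopped down (darker).
Need 3 1/3 stops brighter from the ISO: 2000 → 2500 → 3200 → 4000 → 5000 → 6400 → 8000 → 10000 → 12800 → 16000 → 20000.

ISO 20000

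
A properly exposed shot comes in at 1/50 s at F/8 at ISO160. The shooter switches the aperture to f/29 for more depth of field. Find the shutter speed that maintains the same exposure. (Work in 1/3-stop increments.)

1/4s

Aperture: f/8 → f/9 → f/10 → f/11 → f/13 → f/14 → f/16 → f/18 → f/20 → f/22 → f/25 → f/29 — 3 2/3 stops smaller aperture (darker).
Need 3 2/3 stops brighter from the shutter speed: 1/50 → 1/40 → 1/30 → 1/25 → 1/20 → 1/15 → 1/13 → 1/10 → 1/8 → 1/6 → 1/5 → 1/4.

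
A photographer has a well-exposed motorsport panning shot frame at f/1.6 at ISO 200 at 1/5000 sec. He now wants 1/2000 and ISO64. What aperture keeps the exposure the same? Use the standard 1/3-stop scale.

f/1.4

Shutter speed: 1/5000 → 1/4000 → 1/3200 → 1/2500 → 1/2000 — 1 1/3 stops longer (brighter).
ISO: 200 → 160 → 125 → 100 → 80 → 64 — 1 2/3 stops lower (darker).
Net change so far: 1/3 stop darker. Offset with the aperture: f/1.6 → f/1.4.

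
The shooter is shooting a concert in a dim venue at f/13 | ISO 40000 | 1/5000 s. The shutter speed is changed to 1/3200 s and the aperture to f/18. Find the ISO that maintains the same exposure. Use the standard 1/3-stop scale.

ISO 51200

Shutter speed: 1/5000 → 1/4000 → 1/3200 — 2/3 stop longer (brighter).
Aperture: f/13 → f/14 → f/16 → f/18 — 1 stop stopped down (darker).
Net change so far: 1/3 stop darker. Offset with the ISO: 40000 → 51200.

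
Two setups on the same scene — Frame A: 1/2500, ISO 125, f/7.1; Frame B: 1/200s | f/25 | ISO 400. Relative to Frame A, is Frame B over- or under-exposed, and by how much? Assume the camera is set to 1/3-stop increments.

Aperture: f/7.1 → f/8 → f/9 → f/10 → f/11 → f/13 → f/14 → f/16 → f/18 → f/20 → f/22 → f/25 — 3 2/3 stops smaller aperture (darker).
Shutter speed: 1/2500 → 1/2000 → 1/1600 → 1/1250 → 1/1000 → 1/800 → 1/640 → 1/500 → 1/400 → 1/320 → 1/250 → 1/200 — 3 2/3 stops slower (brighter).
ISO: 125 → 160 → 200 → 250 → 320 → 400 — 1 2/3 stops higher (brighter).
Net: −3 2/3 +3 2/3 +1 2/3 = +1 2/3 stops.

1 2/3 stops brighter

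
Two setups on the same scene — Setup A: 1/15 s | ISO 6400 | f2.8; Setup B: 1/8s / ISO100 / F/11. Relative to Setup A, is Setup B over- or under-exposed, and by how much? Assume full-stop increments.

Aperture: f/2.8 → f/4 → f/5.6 → f/8 → f/11 — 4 stops stopped down (darker).
Shutter speed: 1/15 → 1/8 — 1 stop longer (brighter).
ISO: 6400 → 3200 → 1600 → 800 → 400 → 200 → 100 — 6 stops lower (darker).
Net: −4 +1 −6 = −9 stops.

9 stops darker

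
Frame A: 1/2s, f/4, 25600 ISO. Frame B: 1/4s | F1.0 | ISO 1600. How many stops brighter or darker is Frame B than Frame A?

1 stop darker

Aperture: f/4 → f/2.8 → f/2 → f/1.4 → f/1.0 — 4 stops wider (brighter).
Shutter speed: 1/2 → 1/4 — 1 stop shorter (darker).
ISO: 25600 → 12800 → 6400 → 3200 → 1600 — 4 stops lower (darker).
Net: +4 −1 −4 = −1 stop.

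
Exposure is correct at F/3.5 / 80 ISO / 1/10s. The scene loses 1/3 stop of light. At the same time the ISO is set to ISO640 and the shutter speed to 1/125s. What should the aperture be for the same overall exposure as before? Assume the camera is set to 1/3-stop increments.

Scene light: 1/3 stop darker.
ISO: 80 → 100 → 125 → 160 → 200 → 250 → 320 → 400 → 500 → 640 — 3 stops raised (brighter).
Shutter speed: 1/10 → 1/13 → 1/15 → 1/20 → 1/25 → 1/30 → 1/40 → 1/50 → 1/60 → 1/80 → 1/100 → 1/125 — 3 2/3 stops faster (darker).
Net so far: 1 stop darker. Aperture: f/3.5 → f/3.2 → f/2.8 → f/2.5.

f/2.5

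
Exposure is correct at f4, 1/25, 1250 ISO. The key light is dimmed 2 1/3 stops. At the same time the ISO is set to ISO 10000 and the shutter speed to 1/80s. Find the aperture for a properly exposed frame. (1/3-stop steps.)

Scene light: 2 1/3 stops darker.
ISO: 1250 → 1600 → 2000 → 2500 → 3200 → 4000 → 5000 → 6400 → 8000 → 10000 — 3 stops raised (brighter).
Shutter speed: 1/25 → 1/30 → 1/40 → 1/50 → 1/60 → 1/80 — 1 2/3 stops shorter (darker).
Net so far: 1 stop darker. Aperture: f/4 → f/3.5 → f/3.2 → f/2.8.

f/2.8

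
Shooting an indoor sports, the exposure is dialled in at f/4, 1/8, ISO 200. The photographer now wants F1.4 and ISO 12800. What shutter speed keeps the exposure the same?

Aperture: f/4 → f/2.8 → f/2 → f/1.4 — 3 stops wider (brighter).
ISO: 200 → 400 → 800 → 1600 → 3200 → 6400 → 12800 — 6 stops raised (brighter).
Net change so far: 9 stops brighter. Offset with the shutter speed: 1/8 → 1/15 → 1/30 → 1/60 → 1/125 → 1/250 → 1/500 → 1/1000 → 1/2000 → 1/4000.

1/4000s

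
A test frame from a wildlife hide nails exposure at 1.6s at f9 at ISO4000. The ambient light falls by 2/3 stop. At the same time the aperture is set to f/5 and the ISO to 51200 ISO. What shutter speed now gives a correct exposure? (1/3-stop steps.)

Scene light: 2/3 stop darker.
Aperture: f/9 → f/8 → f/7.1 → f/6.3 → f/5.6 → f/5 — 1 2/3 stops opened up (brighter).
ISO: 4000 → 5000 → 6400 → 8000 → 10000 → 12800 → 16000 → 20000 → 25600 → 32000 → 40000 → 51200 — 3 2/3 stops raised (brighter).
Net so far: 4 2/3 stops brighter. Shutter speed: 1.6 → 1.3 → 1 → 0.8 → 0.6 → 0.5 → 0.4 → 0.3 → 1/4 → 1/5 → 1/6 → 1/8 → 1/10 → 1/13 → 1/15.

1/15s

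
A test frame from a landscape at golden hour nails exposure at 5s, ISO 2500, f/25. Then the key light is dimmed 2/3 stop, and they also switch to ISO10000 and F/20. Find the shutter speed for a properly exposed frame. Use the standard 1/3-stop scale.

1.3 s

Scene light: 2/3 stop darker.
ISO: 2500 → 3200 → 4000 → 5000 → 6400 → 8000 → 10000 — 2 stops higher (brighter).
Aperture: f/25 → f/22 → f/20 — 2/3 stop larger aperture (brighter).
Net so far: 2 stops brighter. Shutter speed: 5 → 4 → 3.2 → 2.5 → 2 → 1.6 → 1.3.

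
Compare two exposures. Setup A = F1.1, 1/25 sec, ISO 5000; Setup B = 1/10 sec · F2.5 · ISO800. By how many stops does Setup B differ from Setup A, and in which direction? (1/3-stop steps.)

Aperture: f/1.1 → f/1.2 → f/1.4 → f/1.6 → f/1.8 → f/2 → f/2.2 → f/2.5 — 2 1/3 stops narrower (darker).
Shutter speed: 1/25 → 1/20 → 1/15 → 1/13 → 1/10 — 1 1/3 stops slower (brighter).
ISO: 5000 → 4000 → 3200 → 2500 → 2000 → 1600 → 1250 → 1000 → 800 — 2 2/3 stops dropped (darker).
Net: −2 1/3 +1 1/3 −2 2/3 = −3 2/3 stops.

3 2/3 stops darker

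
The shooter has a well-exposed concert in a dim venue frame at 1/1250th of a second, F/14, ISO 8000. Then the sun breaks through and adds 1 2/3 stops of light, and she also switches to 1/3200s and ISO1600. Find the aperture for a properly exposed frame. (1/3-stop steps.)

f/7.1

Scene light: 1 2/3 stops brighter.
Shutter speed: 1/1250 → 1/1600 → 1/2000 → 1/2500 → 1/3200 — 1 1/3 stops shorter (darker).
ISO: 8000 → 6400 → 5000 → 4000 → 3200 → 2500 → 2000 → 1600 — 2 1/3 stops dropped (darker).
Net so far: 2 stops darker. Aperture: f/14 → f/13 → f/11 → f/10 → f/9 → f/8 → f/7.1.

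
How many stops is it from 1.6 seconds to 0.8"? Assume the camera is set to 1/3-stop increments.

1.6 → 1.3 → 1 → 0.8 — count the steps: 3 third-stops = 1 stop.

1 stop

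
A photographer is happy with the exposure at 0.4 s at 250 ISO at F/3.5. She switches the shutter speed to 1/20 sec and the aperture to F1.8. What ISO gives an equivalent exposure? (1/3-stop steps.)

ISO 500

Shutter speed: 0.4 → 0.3 → 1/4 → 1/5 → 1/6 → 1/8 → 1/10 → 1/13 → 1/15 → 1/20 — 3 stops faster (darker).
Aperture: f/3.5 → f/3.2 → f/2.8 → f/2.5 → f/2.2 → f/2 → f/1.8 — 2 stops opened up (brighter).
Net change so far: 1 stop darker. Offset with the ISO: 250 → 320 → 400 → 500.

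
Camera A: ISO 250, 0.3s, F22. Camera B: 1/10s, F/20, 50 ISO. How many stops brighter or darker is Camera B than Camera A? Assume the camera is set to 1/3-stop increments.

3 2/3 stops darker

Aperture: f/22 → f/20 — 1/3 stop larger aperture (brighter).
Shutter speed: 0.3 → 1/4 → 1/5 → 1/6 → 1/8 → 1/10 — 1 2/3 stops faster (darker).
ISO: 250 → 200 → 160 → 125 → 100 → 80 → 64 → 50 — 2 1/3 stops dropped (darker).
Net: +1/3 −1 2/3 −2 1/3 = −3 2/3 stops.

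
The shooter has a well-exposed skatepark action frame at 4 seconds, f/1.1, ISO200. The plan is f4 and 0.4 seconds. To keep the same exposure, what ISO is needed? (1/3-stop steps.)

ISO 25600

Aperture: f/1.1 → f/1.2 → f/1.4 → f/1.6 → f/1.8 → f/2 → f/2.2 → f/2.5 → f/2.8 → f/3.2 → f/3.5 → f/4 — 3 2/3 stops stopped down (darker).
Shutter speed: 4 → 3.2 → 2.5 → 2 → 1.6 → 1.3 → 1 → 0.8 → 0.6 → 0.5 → 0.4 — 3 1/3 stops faster (darker).
Net change so far: 7 stops darker. Offset with the ISO: 200 → 250 → 320 → 400 → 500 → 640 → 800 → 1000 → 1250 → 1600 → 2000 → 2500 → 3200 → 4000 → 5000 → 6400 → 8000 → 10000 → 12800 → 16000 → 20000 → 25600.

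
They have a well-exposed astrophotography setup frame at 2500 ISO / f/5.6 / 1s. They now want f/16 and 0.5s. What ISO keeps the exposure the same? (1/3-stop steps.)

ISO 40000

Aperture: f/5.6 → f/6.3 → f/7.1 → f/8 → f/9 → f/10 → f/11 → f/13 → f/14 → f/16 — 3 stops smaller aperture (darker).
Shutter speed: 1 → 0.8 → 0.6 → 0.5 — 1 stop faster (darker).
Net change so far: 4 stops darker. Offset with the ISO: 2500 → 3200 → 4000 → 5000 → 6400 → 8000 → 10000 → 12800 → 16000 → 20000 → 25600 → 32000 → 40000.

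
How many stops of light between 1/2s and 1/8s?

2 stops

1/2 → 1/4 → 1/8 — count the steps: 2 stops.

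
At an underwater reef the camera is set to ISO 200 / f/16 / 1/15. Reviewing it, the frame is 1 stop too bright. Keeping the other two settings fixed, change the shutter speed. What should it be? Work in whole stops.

1/30s

Overexposed by 1 stop → need 1 stop darker.
Shutter speed: 1/15 → 1/30.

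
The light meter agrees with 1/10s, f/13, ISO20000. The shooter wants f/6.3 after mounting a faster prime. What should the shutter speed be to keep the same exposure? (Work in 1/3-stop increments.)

1/40s

Aperture: f/13 → f/11 → f/10 → f/9 → f/8 → f/7.1 → f/6.3 — 2 stops wider (brighter).
Need 2 stops darker from the shutter speed: 1/10 → 1/13 → 1/15 → 1/20 → 1/25 → 1/30 → 1/40.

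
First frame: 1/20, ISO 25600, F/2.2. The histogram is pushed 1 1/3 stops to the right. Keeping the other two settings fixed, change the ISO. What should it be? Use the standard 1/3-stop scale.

Overexposed by 1 1/3 stops → need 1 1/3 stops darker.
ISO: 25600 → 20000 → 16000 → 12800 → 10000.

ISO 10000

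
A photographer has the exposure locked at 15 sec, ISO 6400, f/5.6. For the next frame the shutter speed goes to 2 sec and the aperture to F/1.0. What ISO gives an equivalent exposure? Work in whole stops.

Shutter speed: 15 → 8 → 4 → 2 — 3 stops faster (darker).
Aperture: f/5.6 → f/4 → f/2.8 → f/2 → f/1.4 → f/1.0 — 5 stops larger aperture (brighter).
Net change so far: 2 stops brighter. Offset with the ISO: 6400 → 3200 → 1600.

ISO 1600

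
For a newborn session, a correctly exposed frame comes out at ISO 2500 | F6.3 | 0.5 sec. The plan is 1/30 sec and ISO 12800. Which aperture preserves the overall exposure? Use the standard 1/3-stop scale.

f/3.5

Shutter speed: 0.5 → 0.4 → 0.3 → 1/4 → 1/5 → 1/6 → 1/8 → 1/10 → 1/13 → 1/15 → 1/20 → 1/25 → 1/30 — 4 stops shorter (darker).
ISO: 2500 → 3200 → 4000 → 5000 → 6400 → 8000 → 10000 → 12800 — 2 1/3 stops higher (brighter).
Net change so far: 1 2/3 stops darker. Offset with the aperture: f/6.3 → f/5.6 → f/5 → f/4.5 → f/4 → f/3.5.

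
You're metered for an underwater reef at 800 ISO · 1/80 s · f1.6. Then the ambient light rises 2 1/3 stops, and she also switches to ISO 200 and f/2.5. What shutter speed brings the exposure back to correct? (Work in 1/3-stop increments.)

1/40s

Scene light: 2 1/3 stops brighter.
ISO: 800 → 640 → 500 → 400 → 320 → 250 → 200 — 2 stops lower (darker).
Aperture: f/1.6 → f/1.8 → f/2 → f/2.2 → f/2.5 — 1 1/3 stops smaller aperture (darker).
Net so far: 1 stop darker. Shutter speed: 1/80 → 1/60 → 1/50 → 1/40.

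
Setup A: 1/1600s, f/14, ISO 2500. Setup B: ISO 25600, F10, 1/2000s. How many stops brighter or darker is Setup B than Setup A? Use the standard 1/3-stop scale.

Aperture: f/14 → f/13 → f/11 → f/10 — 1 stop opened up (brighter).
Shutter speed: 1/1600 → 1/2000 — 1/3 stop shorter (darker).
ISO: 2500 → 3200 → 4000 → 5000 → 6400 → 8000 → 10000 → 12800 → 16000 → 20000 → 25600 — 3 1/3 stops higher (brighter).
Net: +1 −1/3 +3 1/3 = +4 stops.

4 stops brighter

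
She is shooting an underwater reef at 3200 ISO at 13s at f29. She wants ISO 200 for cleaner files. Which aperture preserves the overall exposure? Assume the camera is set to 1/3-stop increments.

f/7.1

ISO: 3200 → 2500 → 2000 → 1600 → 1250 → 1000 → 800 → 640 → 500 → 400 → 320 → 250 → 200 — 4 stops dropped (darker).
Need 4 stops brighter from the aperture: f/29 → f/25 → f/22 → f/20 → f/18 → f/16 → f/14 → f/13 → f/11 → f/10 → f/9 → f/8 → f/7.1.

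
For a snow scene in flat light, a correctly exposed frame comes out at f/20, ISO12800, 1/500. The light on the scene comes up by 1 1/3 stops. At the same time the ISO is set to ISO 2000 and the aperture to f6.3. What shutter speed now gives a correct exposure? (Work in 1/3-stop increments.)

1/2000s

Scene light: 1 1/3 stops brighter.
ISO: 12800 → 10000 → 8000 → 6400 → 5000 → 4000 → 3200 → 2500 → 2000 — 2 2/3 stops lower (darker).
Aperture: f/20 → f/18 → f/16 → f/14 → f/13 → f/11 → f/10 → f/9 → f/8 → f/7.1 → f/6.3 — 3 1/3 stops larger aperture (brighter).
Net so far: 2 stops brighter. Shutter speed: 1/500 → 1/640 → 1/800 → 1/1000 → 1/1250 → 1/1600 → 1/2000.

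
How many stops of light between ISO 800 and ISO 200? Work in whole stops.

2 stops

800 → 400 → 200 — count the steps: 2 stops.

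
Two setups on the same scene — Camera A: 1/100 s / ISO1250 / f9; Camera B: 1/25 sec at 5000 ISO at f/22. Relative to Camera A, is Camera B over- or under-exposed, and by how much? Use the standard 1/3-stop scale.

Aperture: f/9 → f/10 → f/11 → f/13 → f/14 → f/16 → f/18 → f/20 → f/22 — 2 2/3 stops narrower (darker).
Shutter speed: 1/100 → 1/80 → 1/60 → 1/50 → 1/40 → 1/30 → 1/25 — 2 stops longer (brighter).
ISO: 1250 → 1600 → 2000 → 2500 → 3200 → 4000 → 5000 — 2 stops raised (brighter).
Net: −2 2/3 +2 +2 = +1 1/3 stops.

1 1/3 stops brighter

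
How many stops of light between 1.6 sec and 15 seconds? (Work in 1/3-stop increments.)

1.6 → 2 → 2.5 → 3.2 → 4 → 5 → 6 → 8 → 10 → 13 → 15 — count the steps: 10 third-stops = 3 1/3 stops.

3 1/3 stops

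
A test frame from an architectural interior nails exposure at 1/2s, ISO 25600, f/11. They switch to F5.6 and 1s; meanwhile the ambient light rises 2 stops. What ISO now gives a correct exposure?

ISO 800

Scene light: 2 stops brighter.
Aperture: f/11 → f/8 → f/5.6 — 2 stops larger aperture (brighter).
Shutter speed: 1/2 → 1 — 1 stop slower (brighter).
Net so far: 5 stops brighter. ISO: 25600 → 12800 → 6400 → 3200 → 1600 → 800.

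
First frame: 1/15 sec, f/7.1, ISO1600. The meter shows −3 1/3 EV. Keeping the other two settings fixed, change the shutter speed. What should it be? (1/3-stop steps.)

0.6 s

Underexposed by 3 1/3 stops → need 3 1/3 stops brighter.
Shutter speed: 1/15 → 1/13 → 1/10 → 1/8 → 1/6 → 1/5 → 1/4 → 0.3 → 0.4 → 0.5 → 0.6.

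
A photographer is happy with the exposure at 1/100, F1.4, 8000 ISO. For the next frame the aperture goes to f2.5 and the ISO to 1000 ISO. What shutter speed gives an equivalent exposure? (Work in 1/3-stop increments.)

1/4s

Aperture: f/1.4 → f/1.6 → f/1.8 → f/2 → f/2.2 → f/2.5 — 1 2/3 stops narrower (darker).
ISO: 8000 → 6400 → 5000 → 4000 → 3200 → 2500 → 2000 → 1600 → 1250 → 1000 — 3 stops lower (darker).
Net change so far: 4 2/3 stops darker. Offset with the shutter speed: 1/100 → 1/80 → 1/60 → 1/50 → 1/40 → 1/30 → 1/25 → 1/20 → 1/15 → 1/13 → 1/10 → 1/8 → 1/6 → 1/5 → 1/4.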